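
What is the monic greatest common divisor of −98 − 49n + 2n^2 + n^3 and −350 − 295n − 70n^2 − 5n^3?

14 + 9n + n^2

By polynomial division,
  n^3 + 2n^2 − 49n − 98 = (−1/5)(−5n^3 − 70n^2 − 295n − 350) + (−12n^2 − 108n − 168)
  −5n^3 − 70n^2 − 295n − 350 = ((5/12)n + 25/12)(−12n^2 − 108n − 168) + (0)
Last nonzero remainder: −12n^2 − 108n − 168. Dividing through by −12 gives the monic gcd n^2 + 9n + 14.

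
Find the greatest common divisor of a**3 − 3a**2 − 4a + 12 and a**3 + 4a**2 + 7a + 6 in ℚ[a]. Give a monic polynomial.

a + 2

By polynomial division,
  a**3 − 3a**2 − 4a + 12 = (a**3 + 4a**2 + 7a + 6) + (−7a**2 − 11a + 6)
  a**3 + 4a**2 + 7a + 6 = (−(1/7)a − 17/49)(−7a**2 − 11a + 6) + ((198/49)a + 396/49)
  −7a**2 − 11a + 6 = (−(343/198)a + 49/66)((198/49)a + 396/49) + (0)
Last nonzero remainder: (198/49)a + 396/49. Dividing through by 198/49 gives the monic gcd a + 2.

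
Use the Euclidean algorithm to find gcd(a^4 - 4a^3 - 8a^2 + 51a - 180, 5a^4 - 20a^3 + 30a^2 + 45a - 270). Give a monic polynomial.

Repeated division with remainder:
  a^4 - 4a^3 - 8a^2 + 51a - 180 = (1/5)(5a^4 - 20a^3 + 30a^2 + 45a - 270) + (-14a^2 + 42a - 126)
  5a^4 - 20a^3 + 30a^2 + 45a - 270 = (-(5/14)a^2 + (5/14)a + 15/7)(-14a^2 + 42a - 126) + (0)
Last nonzero remainder: -14a^2 + 42a - 126. Dividing through by -14 gives the monic gcd a^2 - 3a + 9.

a^2 - 3a + 9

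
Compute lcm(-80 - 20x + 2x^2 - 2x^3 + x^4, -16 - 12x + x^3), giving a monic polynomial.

-160 - 120x - 16x^2 - 2x^3 + x^5

Euclidean algorithm in ℚ[x]:
  x^4 - 2x^3 + 2x^2 - 20x - 80 = (x - 2)(x^3 - 12x - 16) + (14x^2 - 28x - 112)
  x^3 - 12x - 16 = ((1/14)x + 1/7)(14x^2 - 28x - 112) + (0)
Last nonzero remainder: 14x^2 - 28x - 112. Dividing through by 14 gives the monic gcd x^2 - 2x - 8.
Then lcm(f, g) = f·g / gcd(f, g); expanding and making the result monic gives the answer.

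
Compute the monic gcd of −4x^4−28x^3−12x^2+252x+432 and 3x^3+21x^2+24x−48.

Apply the Euclidean algorithm:
  −4x^4−28x^3−12x^2+252x+432 = (−(4/3)x)(3x^3+21x^2+24x−48) + (20x^2+188x+432)
  3x^3+21x^2+24x−48 = ((3/20)x−9/25)(20x^2+188x+432) + ((672/25)x+2688/25)
  20x^2+188x+432 = ((125/168)x+225/56)((672/25)x+2688/25) + (0)
Last nonzero remainder: (672/25)x+2688/25. Dividing through by 672/25 gives the monic gcd x+4.

x+4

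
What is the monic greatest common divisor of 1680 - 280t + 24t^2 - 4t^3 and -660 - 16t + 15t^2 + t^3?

-6 + t

Euclidean algorithm in ℚ[t]:
  -4t^3 + 24t^2 - 280t + 1680 = (-4)(t^3 + 15t^2 - 16t - 660) + (84t^2 - 344t - 960)
  t^3 + 15t^2 - 16t - 660 = ((1/84)t + 401/1764)(84t^2 - 344t - 960) + ((32470/441)t - 64940/147)
  84t^2 - 344t - 960 = ((18522/16235)t + 7056/3247)((32470/441)t - 64940/147) + (0)
Last nonzero remainder: (32470/441)t - 64940/147. Dividing through by 32470/441 gives the monic gcd t - 6.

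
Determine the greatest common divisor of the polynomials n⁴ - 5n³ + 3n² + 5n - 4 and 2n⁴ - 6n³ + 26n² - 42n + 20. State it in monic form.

n² - 2n + 1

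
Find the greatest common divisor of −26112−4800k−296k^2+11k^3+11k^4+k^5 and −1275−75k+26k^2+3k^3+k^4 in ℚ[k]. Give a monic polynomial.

51+3k+k^2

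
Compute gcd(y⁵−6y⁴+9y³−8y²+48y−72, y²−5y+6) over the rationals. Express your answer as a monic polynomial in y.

y²−5y+6

Euclidean algorithm in ℚ[y]:
  y⁵−6y⁴+9y³−8y²+48y−72 = (y³−y²−2y−12)(y²−5y+6) + (0)
The last nonzero remainder y²−5y+6 is already monic.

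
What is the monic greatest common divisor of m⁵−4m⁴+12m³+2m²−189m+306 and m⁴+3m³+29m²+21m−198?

m²+m−6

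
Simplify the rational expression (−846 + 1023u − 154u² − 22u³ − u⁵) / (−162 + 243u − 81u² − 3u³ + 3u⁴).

(−47 + 2u − u²)/(−9 + 3u)

Euclidean algorithm in ℚ[u]:
  −u⁵ − 22u³ − 154u² + 1023u − 846 = (−(1/3)u − 1/3)(3u⁴ − 3u³ − 81u² + 243u − 162) + (−50u³ − 100u² + 1050u − 900)
  3u⁴ − 3u³ − 81u² + 243u − 162 = (−(3/50)u + 9/50)(−50u³ − 100u² + 1050u − 900) + (0)
Last nonzero remainder: −50u³ − 100u² + 1050u − 900. Dividing through by −50 gives the monic gcd u³ + 2u² − 21u + 18.
Cancel u³ + 2u² − 21u + 18 from numerator and denominator to get the reduced form.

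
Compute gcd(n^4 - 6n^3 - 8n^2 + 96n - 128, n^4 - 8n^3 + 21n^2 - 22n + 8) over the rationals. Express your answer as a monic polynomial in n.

n^2 - 6n + 8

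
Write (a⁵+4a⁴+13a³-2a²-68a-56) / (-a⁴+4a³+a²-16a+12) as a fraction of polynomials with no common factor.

By polynomial division,
  a⁵+4a⁴+13a³-2a²-68a-56 = (-a-8)(-a⁴+4a³+a²-16a+12) + (46a³-10a²-184a+40)
  -a⁴+4a³+a²-16a+12 = (-(1/46)a+87/1058)(46a³-10a²-184a+40) + (-(1152/529)a²+4608/529)
  46a³-10a²-184a+40 = (-(12167/576)a+2645/576)(-(1152/529)a²+4608/529) + (0)
Last nonzero remainder: -(1152/529)a²+4608/529. Dividing through by -1152/529 gives the monic gcd a²-4.
Cancel a²-4 from numerator and denominator to get the reduced form.

(-a³-4a²-17a-14)/(a²-4a+3)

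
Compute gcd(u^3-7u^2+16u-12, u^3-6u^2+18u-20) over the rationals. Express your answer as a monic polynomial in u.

Repeated division with remainder:
  u^3-7u^2+16u-12 = (u^3-6u^2+18u-20) + (-u^2-2u+8)
  u^3-6u^2+18u-20 = (-u+8)(-u^2-2u+8) + (42u-84)
  -u^2-2u+8 = (-(1/42)u-2/21)(42u-84) + (0)
Last nonzero remainder: 42u-84. Dividing through by 42 gives the monic gcd u-2.

u-2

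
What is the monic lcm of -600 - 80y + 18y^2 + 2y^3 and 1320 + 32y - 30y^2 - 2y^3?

-3300 - 740y + 59y^2 + 20y^3 + y^4

By polynomial division,
  2y^3 + 18y^2 - 80y - 600 = (-1)(-2y^3 - 30y^2 + 32y + 1320) + (-12y^2 - 48y + 720)
  -2y^3 - 30y^2 + 32y + 1320 = ((1/6)y + 11/6)(-12y^2 - 48y + 720) + (0)
Last nonzero remainder: -12y^2 - 48y + 720. Dividing through by -12 gives the monic gcd y^2 + 4y - 60.
Then lcm(f, g) = f·g / gcd(f, g); expanding and making the result monic gives the answer.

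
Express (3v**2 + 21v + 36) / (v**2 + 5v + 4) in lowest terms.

(3v + 9)/(v + 1)

Repeated division with remainder:
  3v**2 + 21v + 36 = (3)(v**2 + 5v + 4) + (6v + 24)
  v**2 + 5v + 4 = ((1/6)v + 1/6)(6v + 24) + (0)
Last nonzero remainder: 6v + 24. Dividing through by 6 gives the monic gcd v + 4.
Cancel v + 4 from numerator and denominator to get the reduced form.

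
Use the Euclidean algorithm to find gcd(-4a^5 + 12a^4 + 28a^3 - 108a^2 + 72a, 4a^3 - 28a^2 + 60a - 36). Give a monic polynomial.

a^2 - 4a + 3

Apply the Euclidean algorithm:
  -4a^5 + 12a^4 + 28a^3 - 108a^2 + 72a = (-a^2 - 4a - 6)(4a^3 - 28a^2 + 60a - 36) + (-72a^2 + 288a - 216)
  4a^3 - 28a^2 + 60a - 36 = (-(1/18)a + 1/6)(-72a^2 + 288a - 216) + (0)
Last nonzero remainder: -72a^2 + 288a - 216. Dividing through by -72 gives the monic gcd a^2 - 4a + 3.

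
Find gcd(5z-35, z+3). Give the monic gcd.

1

Apply the Euclidean algorithm:
  5z-35 = (5)(z+3) + (-50)
  z+3 = (-(1/50)z-3/50)(-50) + (0)
The last nonzero remainder is the constant -50, so the polynomials are coprime and gcd = 1.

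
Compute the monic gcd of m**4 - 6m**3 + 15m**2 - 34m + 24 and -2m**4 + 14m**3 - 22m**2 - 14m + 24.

By polynomial division,
  m**4 - 6m**3 + 15m**2 - 34m + 24 = (-1/2)(-2m**4 + 14m**3 - 22m**2 - 14m + 24) + (m**3 + 4m**2 - 41m + 36)
  -2m**4 + 14m**3 - 22m**2 - 14m + 24 = (-2m + 22)(m**3 + 4m**2 - 41m + 36) + (-192m**2 + 960m - 768)
  m**3 + 4m**2 - 41m + 36 = (-(1/192)m - 3/64)(-192m**2 + 960m - 768) + (0)
Last nonzero remainder: -192m**2 + 960m - 768. Dividing through by -192 gives the monic gcd m**2 - 5m + 4.

m**2 - 5m + 4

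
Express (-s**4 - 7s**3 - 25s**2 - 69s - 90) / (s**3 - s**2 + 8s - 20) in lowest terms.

(-s**2 - 6s - 9)/(s - 2)

Repeated division with remainder:
  -s**4 - 7s**3 - 25s**2 - 69s - 90 = (-s - 8)(s**3 - s**2 + 8s - 20) + (-25s**2 - 25s - 250)
  s**3 - s**2 + 8s - 20 = (-(1/25)s + 2/25)(-25s**2 - 25s - 250) + (0)
Last nonzero remainder: -25s**2 - 25s - 250. Dividing through by -25 gives the monic gcd s**2 + s + 10.
Cancel s**2 + s + 10 from numerator and denominator to get the reduced form.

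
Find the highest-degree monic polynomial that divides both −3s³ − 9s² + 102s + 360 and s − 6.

s − 6

Euclidean algorithm in ℚ[s]:
  −3s³ − 9s² + 102s + 360 = (−3s² − 27s − 60)(s − 6) + (0)
The last nonzero remainder s − 6 is already monic.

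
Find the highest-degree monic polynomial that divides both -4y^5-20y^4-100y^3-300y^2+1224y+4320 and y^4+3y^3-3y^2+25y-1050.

Euclidean algorithm in ℚ[y]:
  -4y^5-20y^4-100y^3-300y^2+1224y+4320 = (-4y-8)(y^4+3y^3-3y^2+25y-1050) + (-88y^3-224y^2-2776y-4080)
  y^4+3y^3-3y^2+25y-1050 = (-(1/88)y-5/968)(-88y^3-224y^2-2776y-4080) + (-(4320/121)y^2-(4320/121)y-129600/121)
  -88y^3-224y^2-2776y-4080 = ((1331/540)y+2057/540)(-(4320/121)y^2-(4320/121)y-129600/121) + (0)
Last nonzero remainder: -(4320/121)y^2-(4320/121)y-129600/121. Dividing through by -4320/121 gives the monic gcd y^2+y+30.

y^2+y+30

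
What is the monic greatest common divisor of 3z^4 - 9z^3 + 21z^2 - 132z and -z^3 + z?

z

Euclidean algorithm in ℚ[z]:
  3z^4 - 9z^3 + 21z^2 - 132z = (-3z + 9)(-z^3 + z) + (24z^2 - 141z)
  -z^3 + z = (-(1/24)z - 47/192)(24z^2 - 141z) + (-(2145/64)z)
  24z^2 - 141z = (-(512/715)z + 3008/715)(-(2145/64)z) + (0)
Last nonzero remainder: -(2145/64)z. Dividing through by -2145/64 gives the monic gcd z.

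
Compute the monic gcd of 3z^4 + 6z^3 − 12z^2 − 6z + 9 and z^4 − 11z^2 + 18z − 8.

z^2 − 2z + 1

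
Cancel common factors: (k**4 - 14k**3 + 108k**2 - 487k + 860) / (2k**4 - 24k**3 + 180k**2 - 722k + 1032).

(k - 5)/(2k - 6)

Apply the Euclidean algorithm:
  k**4 - 14k**3 + 108k**2 - 487k + 860 = (1/2)(2k**4 - 24k**3 + 180k**2 - 722k + 1032) + (-2k**3 + 18k**2 - 126k + 344)
  2k**4 - 24k**3 + 180k**2 - 722k + 1032 = (-k + 3)(-2k**3 + 18k**2 - 126k + 344) + (0)
Last nonzero remainder: -2k**3 + 18k**2 - 126k + 344. Dividing through by -2 gives the monic gcd k**3 - 9k**2 + 63k - 172.
Cancel k**3 - 9k**2 + 63k - 172 from numerator and denominator to get the reduced form.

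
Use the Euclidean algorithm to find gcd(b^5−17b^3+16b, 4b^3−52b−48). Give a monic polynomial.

b^2−3b−4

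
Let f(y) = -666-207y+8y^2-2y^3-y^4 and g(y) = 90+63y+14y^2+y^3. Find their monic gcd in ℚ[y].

Repeated division with remainder:
  -y^4-2y^3+8y^2-207y-666 = (-y+12)(y^3+14y^2+63y+90) + (-97y^2-873y-1746)
  y^3+14y^2+63y+90 = (-(1/97)y-5/97)(-97y^2-873y-1746) + (0)
Last nonzero remainder: -97y^2-873y-1746. Dividing through by -97 gives the monic gcd y^2+9y+18.

18+9y+y^2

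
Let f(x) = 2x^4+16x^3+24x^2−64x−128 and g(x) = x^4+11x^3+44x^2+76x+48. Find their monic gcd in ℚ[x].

x^2+6x+8

Repeated division with remainder:
  2x^4+16x^3+24x^2−64x−128 = (2)(x^4+11x^3+44x^2+76x+48) + (−6x^3−64x^2−216x−224)
  x^4+11x^3+44x^2+76x+48 = (−(1/6)x−1/18)(−6x^3−64x^2−216x−224) + ((40/9)x^2+(80/3)x+320/9)
  −6x^3−64x^2−216x−224 = (−(27/20)x−63/10)((40/9)x^2+(80/3)x+320/9) + (0)
Last nonzero remainder: (40/9)x^2+(80/3)x+320/9. Dividing through by 40/9 gives the monic gcd x^2+6x+8.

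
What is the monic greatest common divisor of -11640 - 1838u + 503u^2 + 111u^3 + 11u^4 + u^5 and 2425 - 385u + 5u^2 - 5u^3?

Euclidean algorithm in ℚ[u]:
  u^5 + 11u^4 + 111u^3 + 503u^2 - 1838u - 11640 = (-(1/5)u^2 - (12/5)u - 46/5)(-5u^3 + 5u^2 - 385u + 2425) + (110u^2 + 440u + 10670)
  -5u^3 + 5u^2 - 385u + 2425 = (-(1/22)u + 5/22)(110u^2 + 440u + 10670) + (0)
Last nonzero remainder: 110u^2 + 440u + 10670. Dividing through by 110 gives the monic gcd u^2 + 4u + 97.

97 + 4u + u^2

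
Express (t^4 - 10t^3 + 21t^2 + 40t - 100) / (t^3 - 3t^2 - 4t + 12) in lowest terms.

Euclidean algorithm in ℚ[t]:
  t^4 - 10t^3 + 21t^2 + 40t - 100 = (t - 7)(t^3 - 3t^2 - 4t + 12) + (4t^2 - 16)
  t^3 - 3t^2 - 4t + 12 = ((1/4)t - 3/4)(4t^2 - 16) + (0)
Last nonzero remainder: 4t^2 - 16. Dividing through by 4 gives the monic gcd t^2 - 4.
Cancel t^2 - 4 from numerator and denominator to get the reduced form.

(t^2 - 10t + 25)/(t - 3)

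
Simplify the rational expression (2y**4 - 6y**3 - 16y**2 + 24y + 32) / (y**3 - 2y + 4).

Repeated division with remainder:
  2y**4 - 6y**3 - 16y**2 + 24y + 32 = (2y - 6)(y**3 - 2y + 4) + (-12y**2 + 4y + 56)
  y**3 - 2y + 4 = (-(1/12)y - 1/36)(-12y**2 + 4y + 56) + ((25/9)y + 50/9)
  -12y**2 + 4y + 56 = (-(108/25)y + 252/25)((25/9)y + 50/9) + (0)
Last nonzero remainder: (25/9)y + 50/9. Dividing through by 25/9 gives the monic gcd y + 2.
Cancel y + 2 from numerator and denominator to get the reduced form.

(2y**3 - 10y**2 + 4y + 16)/(y**2 - 2y + 2)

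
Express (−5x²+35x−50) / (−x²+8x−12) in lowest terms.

(5x−25)/(x−6)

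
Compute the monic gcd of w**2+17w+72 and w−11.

1

Apply the Euclidean algorithm:
  w**2+17w+72 = (w+28)(w−11) + (380)
  w−11 = ((1/380)w−11/380)(380) + (0)
The last nonzero remainder is the constant 380, so the polynomials are coprime and gcd = 1.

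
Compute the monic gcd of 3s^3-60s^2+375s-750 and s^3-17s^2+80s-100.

s^2-15s+50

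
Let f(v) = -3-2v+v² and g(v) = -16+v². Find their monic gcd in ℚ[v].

1

By polynomial division,
  v²-2v-3 = (v²-16) + (-2v+13)
  v²-16 = (-(1/2)v-13/4)(-2v+13) + (105/4)
  -2v+13 = (-(8/105)v+52/105)(105/4) + (0)
The last nonzero remainder is the constant 105/4, so the polynomials are coprime and gcd = 1.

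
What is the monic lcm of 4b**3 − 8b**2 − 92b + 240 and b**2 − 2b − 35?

By polynomial division,
  4b**3 − 8b**2 − 92b + 240 = (4b)(b**2 − 2b − 35) + (48b + 240)
  b**2 − 2b − 35 = ((1/48)b − 7/48)(48b + 240) + (0)
Last nonzero remainder: 48b + 240. Dividing through by 48 gives the monic gcd b + 5.
Then lcm(f, g) = f·g / gcd(f, g); expanding and making the result monic gives the answer.

b**4 − 9b**3 − 9b**2 + 221b − 420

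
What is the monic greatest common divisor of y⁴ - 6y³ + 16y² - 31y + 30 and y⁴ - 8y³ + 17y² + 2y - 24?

y² - 5y + 6

Euclidean algorithm in ℚ[y]:
  y⁴ - 6y³ + 16y² - 31y + 30 = (y⁴ - 8y³ + 17y² + 2y - 24) + (2y³ - y² - 33y + 54)
  y⁴ - 8y³ + 17y² + 2y - 24 = ((1/2)y - 15/4)(2y³ - y² - 33y + 54) + ((119/4)y² - (595/4)y + 357/2)
  2y³ - y² - 33y + 54 = ((8/119)y + 36/119)((119/4)y² - (595/4)y + 357/2) + (0)
Last nonzero remainder: (119/4)y² - (595/4)y + 357/2. Dividing through by 119/4 gives the monic gcd y² - 5y + 6.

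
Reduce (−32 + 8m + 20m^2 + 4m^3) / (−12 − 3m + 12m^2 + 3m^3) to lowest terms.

(8 + 4m)/(3 + 3m)

Repeated division with remainder:
  4m^3 + 20m^2 + 8m − 32 = (4/3)(3m^3 + 12m^2 − 3m − 12) + (4m^2 + 12m − 16)
  3m^3 + 12m^2 − 3m − 12 = ((3/4)m + 3/4)(4m^2 + 12m − 16) + (0)
Last nonzero remainder: 4m^2 + 12m − 16. Dividing through by 4 gives the monic gcd m^2 + 3m − 4.
Cancel m^2 + 3m − 4 from numerator and denominator to get the reduced form.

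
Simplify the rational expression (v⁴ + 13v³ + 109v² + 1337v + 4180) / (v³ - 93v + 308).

Euclidean algorithm in ℚ[v]:
  v⁴ + 13v³ + 109v² + 1337v + 4180 = (v + 13)(v³ - 93v + 308) + (202v² + 2238v + 176)
  v³ - 93v + 308 = ((1/202)v - 1119/20402)(202v² + 2238v + 176) + ((294580/10201)v + 3240380/10201)
  202v² + 2238v + 176 = ((1030301/147290)v + 40804/73645)((294580/10201)v + 3240380/10201) + (0)
Last nonzero remainder: (294580/10201)v + 3240380/10201. Dividing through by 294580/10201 gives the monic gcd v + 11.
Cancel v + 11 from numerator and denominator to get the reduced form.

(v³ + 2v² + 87v + 380)/(v² - 11v + 28)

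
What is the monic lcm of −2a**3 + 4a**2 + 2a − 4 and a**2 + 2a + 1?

a**4 − a**3 − 3a**2 + a + 2

Apply the Euclidean algorithm:
  −2a**3 + 4a**2 + 2a − 4 = (−2a + 8)(a**2 + 2a + 1) + (−12a − 12)
  a**2 + 2a + 1 = (−(1/12)a − 1/12)(−12a − 12) + (0)
Last nonzero remainder: −12a − 12. Dividing through by −12 gives the monic gcd a + 1.
Then lcm(f, g) = f·g / gcd(f, g); expanding and making the result monic gives the answer.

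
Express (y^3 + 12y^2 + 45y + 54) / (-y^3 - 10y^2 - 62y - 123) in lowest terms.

Euclidean algorithm in ℚ[y]:
  y^3 + 12y^2 + 45y + 54 = (-1)(-y^3 - 10y^2 - 62y - 123) + (2y^2 - 17y - 69)
  -y^3 - 10y^2 - 62y - 123 = (-(1/2)y - 37/4)(2y^2 - 17y - 69) + (-(1015/4)y - 3045/4)
  2y^2 - 17y - 69 = (-(8/1015)y + 92/1015)(-(1015/4)y - 3045/4) + (0)
Last nonzero remainder: -(1015/4)y - 3045/4. Dividing through by -1015/4 gives the monic gcd y + 3.
Cancel y + 3 from numerator and denominator to get the reduced form.

(-y^2 - 9y - 18)/(y^2 + 7y + 41)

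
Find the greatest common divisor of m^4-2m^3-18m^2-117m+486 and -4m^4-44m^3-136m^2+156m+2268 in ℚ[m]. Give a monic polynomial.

Repeated division with remainder:
  m^4-2m^3-18m^2-117m+486 = (-1/4)(-4m^4-44m^3-136m^2+156m+2268) + (-13m^3-52m^2-78m+1053)
  -4m^4-44m^3-136m^2+156m+2268 = ((4/13)m+28/13)(-13m^3-52m^2-78m+1053) + (0)
Last nonzero remainder: -13m^3-52m^2-78m+1053. Dividing through by -13 gives the monic gcd m^3+4m^2+6m-81.

m^3+4m^2+6m-81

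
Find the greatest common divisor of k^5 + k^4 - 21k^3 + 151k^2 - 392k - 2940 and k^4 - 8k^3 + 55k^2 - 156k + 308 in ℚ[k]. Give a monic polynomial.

k^2 - 4k + 28

Euclidean algorithm in ℚ[k]:
  k^5 + k^4 - 21k^3 + 151k^2 - 392k - 2940 = (k + 9)(k^4 - 8k^3 + 55k^2 - 156k + 308) + (-4k^3 - 188k^2 + 704k - 5712)
  k^4 - 8k^3 + 55k^2 - 156k + 308 = (-(1/4)k + 55/4)(-4k^3 - 188k^2 + 704k - 5712) + (2816k^2 - 11264k + 78848)
  -4k^3 - 188k^2 + 704k - 5712 = (-(1/704)k - 51/704)(2816k^2 - 11264k + 78848) + (0)
Last nonzero remainder: 2816k^2 - 11264k + 78848. Dividing through by 2816 gives the monic gcd k^2 - 4k + 28.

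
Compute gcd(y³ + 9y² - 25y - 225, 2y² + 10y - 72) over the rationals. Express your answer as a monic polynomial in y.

y + 9

Euclidean algorithm in ℚ[y]:
  y³ + 9y² - 25y - 225 = ((1/2)y + 2)(2y² + 10y - 72) + (-9y - 81)
  2y² + 10y - 72 = (-(2/9)y + 8/9)(-9y - 81) + (0)
Last nonzero remainder: -9y - 81. Dividing through by -9 gives the monic gcd y + 9.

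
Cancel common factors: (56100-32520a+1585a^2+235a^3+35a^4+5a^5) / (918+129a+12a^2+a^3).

Apply the Euclidean algorithm:
  5a^5+35a^4+235a^3+1585a^2-32520a+56100 = (5a^2-25a-110)(a^3+12a^2+129a+918) + (1540a^2+4620a+157080)
  a^3+12a^2+129a+918 = ((1/1540)a+9/1540)(1540a^2+4620a+157080) + (0)
Last nonzero remainder: 1540a^2+4620a+157080. Dividing through by 1540 gives the monic gcd a^2+3a+102.
Cancel a^2+3a+102 from numerator and denominator to get the reduced form.

(550-335a+20a^2+5a^3)/(9+a)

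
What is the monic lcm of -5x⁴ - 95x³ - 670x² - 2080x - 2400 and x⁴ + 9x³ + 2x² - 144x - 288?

Repeated division with remainder:
  -5x⁴ - 95x³ - 670x² - 2080x - 2400 = (-5)(x⁴ + 9x³ + 2x² - 144x - 288) + (-50x³ - 660x² - 2800x - 3840)
  x⁴ + 9x³ + 2x² - 144x - 288 = (-(1/50)x + 21/250)(-50x³ - 660x² - 2800x - 3840) + ((36/25)x² + (72/5)x + 864/25)
  -50x³ - 660x² - 2800x - 3840 = (-(625/18)x - 1000/9)((36/25)x² + (72/5)x + 864/25) + (0)
Last nonzero remainder: (36/25)x² + (72/5)x + 864/25. Dividing through by 36/25 gives the monic gcd x² + 10x + 24.
Then lcm(f, g) = f·g / gcd(f, g); expanding and making the result monic gives the answer.

x⁶ + 18x⁵ + 103x⁴ + 54x³ - 1544x² - 5472x - 5760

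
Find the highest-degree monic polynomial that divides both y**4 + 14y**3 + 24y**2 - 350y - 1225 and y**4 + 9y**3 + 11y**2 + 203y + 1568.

y**2 + 14y + 49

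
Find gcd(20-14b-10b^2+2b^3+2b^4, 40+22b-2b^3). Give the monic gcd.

By polynomial division,
  2b^4+2b^3-10b^2-14b+20 = (-b-1)(-2b^3+22b+40) + (12b^2+48b+60)
  -2b^3+22b+40 = (-(1/6)b+2/3)(12b^2+48b+60) + (0)
Last nonzero remainder: 12b^2+48b+60. Dividing through by 12 gives the monic gcd b^2+4b+5.

5+4b+b^2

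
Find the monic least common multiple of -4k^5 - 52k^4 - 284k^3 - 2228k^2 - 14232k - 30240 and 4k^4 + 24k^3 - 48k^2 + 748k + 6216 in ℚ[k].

Repeated division with remainder:
  -4k^5 - 52k^4 - 284k^3 - 2228k^2 - 14232k - 30240 = (-k - 7)(4k^4 + 24k^3 - 48k^2 + 748k + 6216) + (-164k^3 - 1816k^2 - 2780k + 13272)
  4k^4 + 24k^3 - 48k^2 + 748k + 6216 = (-(1/41)k + 208/1681)(-164k^3 - 1816k^2 - 2780k + 13272) + ((183060/1681)k^2 + (2379780/1681)k + 7688520/1681)
  -164k^3 - 1816k^2 - 2780k + 13272 = (-(68921/45765)k + 132799/45765)((183060/1681)k^2 + (2379780/1681)k + 7688520/1681) + (0)
Last nonzero remainder: (183060/1681)k^2 + (2379780/1681)k + 7688520/1681. Dividing through by 183060/1681 gives the monic gcd k^2 + 13k + 42.
Then lcm(f, g) = f·g / gcd(f, g); expanding and making the result monic gives the answer.

k^7 + 6k^6 + 17k^5 + 541k^4 + 2286k^3 + 3263k^2 + 78726k + 279720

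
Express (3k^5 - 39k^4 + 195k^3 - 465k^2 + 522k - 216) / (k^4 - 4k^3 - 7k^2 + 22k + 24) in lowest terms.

(3k^3 - 18k^2 + 33k - 18)/(k^2 + 3k + 2)

By polynomial division,
  3k^5 - 39k^4 + 195k^3 - 465k^2 + 522k - 216 = (3k - 27)(k^4 - 4k^3 - 7k^2 + 22k + 24) + (108k^3 - 720k^2 + 1044k + 432)
  k^4 - 4k^3 - 7k^2 + 22k + 24 = ((1/108)k + 2/81)(108k^3 - 720k^2 + 1044k + 432) + ((10/9)k^2 - (70/9)k + 40/3)
  108k^3 - 720k^2 + 1044k + 432 = ((486/5)k + 162/5)((10/9)k^2 - (70/9)k + 40/3) + (0)
Last nonzero remainder: (10/9)k^2 - (70/9)k + 40/3. Dividing through by 10/9 gives the monic gcd k^2 - 7k + 12.
Cancel k^2 - 7k + 12 from numerator and denominator to get the reduced form.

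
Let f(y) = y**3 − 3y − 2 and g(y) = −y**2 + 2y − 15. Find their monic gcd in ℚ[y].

Repeated division with remainder:
  y**3 − 3y − 2 = (−y − 2)(−y**2 + 2y − 15) + (−14y − 32)
  −y**2 + 2y − 15 = ((1/14)y − 15/49)(−14y − 32) + (−1215/49)
  −14y − 32 = ((686/1215)y + 1568/1215)(−1215/49) + (0)
The last nonzero remainder is the constant −1215/49, so the polynomials are coprime and gcd = 1.

1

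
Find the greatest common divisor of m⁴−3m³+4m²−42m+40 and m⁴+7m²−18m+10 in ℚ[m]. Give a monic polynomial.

Euclidean algorithm in ℚ[m]:
  m⁴−3m³+4m²−42m+40 = (m⁴+7m²−18m+10) + (−3m³−3m²−24m+30)
  m⁴+7m²−18m+10 = (−(1/3)m+1/3)(−3m³−3m²−24m+30) + (0)
Last nonzero remainder: −3m³−3m²−24m+30. Dividing through by −3 gives the monic gcd m³+m²+8m−10.

m³+m²+8m−10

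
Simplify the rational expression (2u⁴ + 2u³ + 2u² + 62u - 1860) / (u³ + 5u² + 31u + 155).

Euclidean algorithm in ℚ[u]:
  2u⁴ + 2u³ + 2u² + 62u - 1860 = (2u - 8)(u³ + 5u² + 31u + 155) + (-20u² - 620)
  u³ + 5u² + 31u + 155 = (-(1/20)u - 1/4)(-20u² - 620) + (0)
Last nonzero remainder: -20u² - 620. Dividing through by -20 gives the monic gcd u² + 31.
Cancel u² + 31 from numerator and denominator to get the reduced form.

(2u² + 2u - 60)/(u + 5)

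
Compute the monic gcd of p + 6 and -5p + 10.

By polynomial division,
  p + 6 = (-1/5)(-5p + 10) + (8)
  -5p + 10 = (-(5/8)p + 5/4)(8) + (0)
The last nonzero remainder is the constant 8, so the polynomials are coprime and gcd = 1.

1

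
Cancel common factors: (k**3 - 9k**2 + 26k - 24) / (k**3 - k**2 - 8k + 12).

(k**2 - 7k + 12)/(k**2 + k - 6)

Repeated division with remainder:
  k**3 - 9k**2 + 26k - 24 = (k**3 - k**2 - 8k + 12) + (-8k**2 + 34k - 36)
  k**3 - k**2 - 8k + 12 = (-(1/8)k - 13/32)(-8k**2 + 34k - 36) + ((21/16)k - 21/8)
  -8k**2 + 34k - 36 = (-(128/21)k + 96/7)((21/16)k - 21/8) + (0)
Last nonzero remainder: (21/16)k - 21/8. Dividing through by 21/16 gives the monic gcd k - 2.
Cancel k - 2 from numerator and denominator to get the reduced form.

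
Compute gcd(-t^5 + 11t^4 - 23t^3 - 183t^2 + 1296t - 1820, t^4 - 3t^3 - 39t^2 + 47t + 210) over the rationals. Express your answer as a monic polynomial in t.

Apply the Euclidean algorithm:
  -t^5 + 11t^4 - 23t^3 - 183t^2 + 1296t - 1820 = (-t + 8)(t^4 - 3t^3 - 39t^2 + 47t + 210) + (-38t^3 + 176t^2 + 1130t - 3500)
  t^4 - 3t^3 - 39t^2 + 47t + 210 = (-(1/38)t - 31/722)(-38t^3 + 176t^2 + 1130t - 3500) + (-(616/361)t^2 + (1232/361)t + 21560/361)
  -38t^3 + 176t^2 + 1130t - 3500 = ((6859/308)t - 9025/154)(-(616/361)t^2 + (1232/361)t + 21560/361) + (0)
Last nonzero remainder: -(616/361)t^2 + (1232/361)t + 21560/361. Dividing through by -616/361 gives the monic gcd t^2 - 2t - 35.

t^2 - 2t - 35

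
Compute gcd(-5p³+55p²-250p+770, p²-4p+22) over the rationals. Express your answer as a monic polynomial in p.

By polynomial division,
  -5p³+55p²-250p+770 = (-5p+35)(p²-4p+22) + (0)
The last nonzero remainder p²-4p+22 is already monic.

p²-4p+22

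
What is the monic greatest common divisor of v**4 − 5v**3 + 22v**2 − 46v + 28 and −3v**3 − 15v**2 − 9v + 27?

Repeated division with remainder:
  v**4 − 5v**3 + 22v**2 − 46v + 28 = (−(1/3)v + 10/3)(−3v**3 − 15v**2 − 9v + 27) + (69v**2 − 7v − 62)
  −3v**3 − 15v**2 − 9v + 27 = (−(1/23)v − 352/1587)(69v**2 − 7v − 62) + (−(21025/1587)v + 21025/1587)
  69v**2 − 7v − 62 = (−(109503/21025)v − 98394/21025)(−(21025/1587)v + 21025/1587) + (0)
Last nonzero remainder: −(21025/1587)v + 21025/1587. Dividing through by −21025/1587 gives the monic gcd v − 1.

v − 1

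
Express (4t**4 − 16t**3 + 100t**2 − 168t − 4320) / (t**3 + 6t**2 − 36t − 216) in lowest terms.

Euclidean algorithm in ℚ[t]:
  4t**4 − 16t**3 + 100t**2 − 168t − 4320 = (4t − 40)(t**3 + 6t**2 − 36t − 216) + (484t**2 − 744t − 12960)
  t**3 + 6t**2 − 36t − 216 = ((1/484)t + 228/14641)(484t**2 − 744t − 12960) + ((34596/14641)t − 207576/14641)
  484t**2 − 744t − 12960 = ((1771561/8649)t + 878460/961)((34596/14641)t − 207576/14641) + (0)
Last nonzero remainder: (34596/14641)t − 207576/14641. Dividing through by 34596/14641 gives the monic gcd t − 6.
Cancel t − 6 from numerator and denominator to get the reduced form.

(4t**3 + 8t**2 + 148t + 720)/(t**2 + 12t + 36)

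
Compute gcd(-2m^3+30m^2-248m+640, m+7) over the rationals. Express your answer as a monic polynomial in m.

By polynomial division,
  -2m^3+30m^2-248m+640 = (-2m^2+44m-556)(m+7) + (4532)
  m+7 = ((1/4532)m+7/4532)(4532) + (0)
The last nonzero remainder is the constant 4532, so the polynomials are coprime and gcd = 1.

1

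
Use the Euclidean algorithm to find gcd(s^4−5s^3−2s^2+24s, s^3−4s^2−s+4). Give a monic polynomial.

s−4

Apply the Euclidean algorithm:
  s^4−5s^3−2s^2+24s = (s−1)(s^3−4s^2−s+4) + (−5s^2+19s+4)
  s^3−4s^2−s+4 = (−(1/5)s+1/25)(−5s^2+19s+4) + (−(24/25)s+96/25)
  −5s^2+19s+4 = ((125/24)s+25/24)(−(24/25)s+96/25) + (0)
Last nonzero remainder: −(24/25)s+96/25. Dividing through by −24/25 gives the monic gcd s−4.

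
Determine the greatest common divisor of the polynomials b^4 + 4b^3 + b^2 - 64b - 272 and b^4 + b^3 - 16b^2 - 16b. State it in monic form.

Apply the Euclidean algorithm:
  b^4 + 4b^3 + b^2 - 64b - 272 = (b^4 + b^3 - 16b^2 - 16b) + (3b^3 + 17b^2 - 48b - 272)
  b^4 + b^3 - 16b^2 - 16b = ((1/3)b - 14/9)(3b^3 + 17b^2 - 48b - 272) + ((238/9)b^2 - 3808/9)
  3b^3 + 17b^2 - 48b - 272 = ((27/238)b + 9/14)((238/9)b^2 - 3808/9) + (0)
Last nonzero remainder: (238/9)b^2 - 3808/9. Dividing through by 238/9 gives the monic gcd b^2 - 16.

b^2 - 16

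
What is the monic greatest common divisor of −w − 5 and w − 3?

By polynomial division,
  −w − 5 = (−1)(w − 3) + (−8)
  w − 3 = (−(1/8)w + 3/8)(−8) + (0)
The last nonzero remainder is the constant −8, so the polynomials are coprime and gcd = 1.

1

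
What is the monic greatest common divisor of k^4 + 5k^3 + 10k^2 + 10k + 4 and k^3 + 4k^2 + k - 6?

k + 2

Apply the Euclidean algorithm:
  k^4 + 5k^3 + 10k^2 + 10k + 4 = (k + 1)(k^3 + 4k^2 + k - 6) + (5k^2 + 15k + 10)
  k^3 + 4k^2 + k - 6 = ((1/5)k + 1/5)(5k^2 + 15k + 10) + (-4k - 8)
  5k^2 + 15k + 10 = (-(5/4)k - 5/4)(-4k - 8) + (0)
Last nonzero remainder: -4k - 8. Dividing through by -4 gives the monic gcd k + 2.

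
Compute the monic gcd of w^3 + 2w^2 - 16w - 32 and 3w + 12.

Repeated division with remainder:
  w^3 + 2w^2 - 16w - 32 = ((1/3)w^2 - (2/3)w - 8/3)(3w + 12) + (0)
Last nonzero remainder: 3w + 12. Dividing through by 3 gives the monic gcd w + 4.

w + 4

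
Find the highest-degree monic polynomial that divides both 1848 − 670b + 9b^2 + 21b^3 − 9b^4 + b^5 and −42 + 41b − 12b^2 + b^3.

21 − 10b + b^2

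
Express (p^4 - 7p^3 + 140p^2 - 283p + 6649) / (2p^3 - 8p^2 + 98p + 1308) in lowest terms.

(p^2 + 3p + 61)/(2p + 12)

Euclidean algorithm in ℚ[p]:
  p^4 - 7p^3 + 140p^2 - 283p + 6649 = ((1/2)p - 3/2)(2p^3 - 8p^2 + 98p + 1308) + (79p^2 - 790p + 8611)
  2p^3 - 8p^2 + 98p + 1308 = ((2/79)p + 12/79)(79p^2 - 790p + 8611) + (0)
Last nonzero remainder: 79p^2 - 790p + 8611. Dividing through by 79 gives the monic gcd p^2 - 10p + 109.
Cancel p^2 - 10p + 109 from numerator and denominator to get the reduced form.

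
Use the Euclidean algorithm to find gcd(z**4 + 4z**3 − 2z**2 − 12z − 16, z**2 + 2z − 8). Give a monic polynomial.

Euclidean algorithm in ℚ[z]:
  z**4 + 4z**3 − 2z**2 − 12z − 16 = (z**2 + 2z + 2)(z**2 + 2z − 8) + (0)
The last nonzero remainder z**2 + 2z − 8 is already monic.

z**2 + 2z − 8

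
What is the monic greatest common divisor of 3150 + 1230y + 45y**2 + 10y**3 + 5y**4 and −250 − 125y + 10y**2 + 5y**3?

5 + y

Repeated division with remainder:
  5y**4 + 10y**3 + 45y**2 + 1230y + 3150 = (y)(5y**3 + 10y**2 − 125y − 250) + (170y**2 + 1480y + 3150)
  5y**3 + 10y**2 − 125y − 250 = ((1/34)y − 57/289)(170y**2 + 1480y + 3150) + ((21460/289)y + 107300/289)
  170y**2 + 1480y + 3150 = ((4913/2146)y + 18207/2146)((21460/289)y + 107300/289) + (0)
Last nonzero remainder: (21460/289)y + 107300/289. Dividing through by 21460/289 gives the monic gcd y + 5.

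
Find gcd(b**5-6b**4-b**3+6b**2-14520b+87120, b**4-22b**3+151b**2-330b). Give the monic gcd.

Apply the Euclidean algorithm:
  b**5-6b**4-b**3+6b**2-14520b+87120 = (b+16)(b**4-22b**3+151b**2-330b) + (200b**3-2080b**2-9240b+87120)
  b**4-22b**3+151b**2-330b = ((1/200)b-29/500)(200b**3-2080b**2-9240b+87120) + ((1914/25)b**2-(32538/25)b+126324/25)
  200b**3-2080b**2-9240b+87120 = ((2500/957)b+500/29)((1914/25)b**2-(32538/25)b+126324/25) + (0)
Last nonzero remainder: (1914/25)b**2-(32538/25)b+126324/25. Dividing through by 1914/25 gives the monic gcd b**2-17b+66.

b**2-17b+66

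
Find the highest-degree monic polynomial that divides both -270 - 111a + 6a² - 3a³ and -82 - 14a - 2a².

1

Repeated division with remainder:
  -3a³ + 6a² - 111a - 270 = ((3/2)a - 27/2)(-2a² - 14a - 82) + (-177a - 1377)
  -2a² - 14a - 82 = ((2/177)a - 92/10443)(-177a - 1377) + (-327670/3481)
  -177a - 1377 = ((616137/327670)a + 4793337/327670)(-327670/3481) + (0)
The last nonzero remainder is the constant -327670/3481, so the polynomials are coprime and gcd = 1.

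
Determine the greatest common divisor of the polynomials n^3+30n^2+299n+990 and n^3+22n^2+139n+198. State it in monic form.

n^2+20n+99

Repeated division with remainder:
  n^3+30n^2+299n+990 = (n^3+22n^2+139n+198) + (8n^2+160n+792)
  n^3+22n^2+139n+198 = ((1/8)n+1/4)(8n^2+160n+792) + (0)
Last nonzero remainder: 8n^2+160n+792. Dividing through by 8 gives the monic gcd n^2+20n+99.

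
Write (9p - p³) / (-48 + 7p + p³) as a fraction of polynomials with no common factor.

By polynomial division,
  -p³ + 9p = (-1)(p³ + 7p - 48) + (16p - 48)
  p³ + 7p - 48 = ((1/16)p² + (3/16)p + 1)(16p - 48) + (0)
Last nonzero remainder: 16p - 48. Dividing through by 16 gives the monic gcd p - 3.
Cancel p - 3 from numerator and denominator to get the reduced form.

(-3p - p²)/(16 + 3p + p²)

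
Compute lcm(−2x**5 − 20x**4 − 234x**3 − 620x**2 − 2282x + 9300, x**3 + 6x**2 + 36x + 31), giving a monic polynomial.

Repeated division with remainder:
  −2x**5 − 20x**4 − 234x**3 − 620x**2 − 2282x + 9300 = (−2x**2 − 8x − 114)(x**3 + 6x**2 + 36x + 31) + (414x**2 + 2070x + 12834)
  x**3 + 6x**2 + 36x + 31 = ((1/414)x + 1/414)(414x**2 + 2070x + 12834) + (0)
Last nonzero remainder: 414x**2 + 2070x + 12834. Dividing through by 414 gives the monic gcd x**2 + 5x + 31.
Then lcm(f, g) = f·g / gcd(f, g); expanding and making the result monic gives the answer.

x**6 + 11x**5 + 127x**4 + 427x**3 + 1451x**2 − 3509x − 4650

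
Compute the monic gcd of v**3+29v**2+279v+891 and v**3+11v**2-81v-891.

Apply the Euclidean algorithm:
  v**3+29v**2+279v+891 = (v**3+11v**2-81v-891) + (18v**2+360v+1782)
  v**3+11v**2-81v-891 = ((1/18)v-1/2)(18v**2+360v+1782) + (0)
Last nonzero remainder: 18v**2+360v+1782. Dividing through by 18 gives the monic gcd v**2+20v+99.

v**2+20v+99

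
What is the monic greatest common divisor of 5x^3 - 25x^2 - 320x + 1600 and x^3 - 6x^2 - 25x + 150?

Repeated division with remainder:
  5x^3 - 25x^2 - 320x + 1600 = (5)(x^3 - 6x^2 - 25x + 150) + (5x^2 - 195x + 850)
  x^3 - 6x^2 - 25x + 150 = ((1/5)x + 33/5)(5x^2 - 195x + 850) + (1092x - 5460)
  5x^2 - 195x + 850 = ((5/1092)x - 85/546)(1092x - 5460) + (0)
Last nonzero remainder: 1092x - 5460. Dividing through by 1092 gives the monic gcd x - 5.

x - 5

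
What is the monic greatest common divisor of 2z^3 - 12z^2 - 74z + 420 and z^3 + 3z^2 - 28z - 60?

z^2 + z - 30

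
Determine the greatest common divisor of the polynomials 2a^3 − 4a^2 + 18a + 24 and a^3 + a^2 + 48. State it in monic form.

Apply the Euclidean algorithm:
  2a^3 − 4a^2 + 18a + 24 = (2)(a^3 + a^2 + 48) + (−6a^2 + 18a − 72)
  a^3 + a^2 + 48 = (−(1/6)a − 2/3)(−6a^2 + 18a − 72) + (0)
Last nonzero remainder: −6a^2 + 18a − 72. Dividing through by −6 gives the monic gcd a^2 − 3a + 12.

a^2 − 3a + 12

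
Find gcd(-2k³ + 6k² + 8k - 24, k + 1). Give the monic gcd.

By polynomial division,
  -2k³ + 6k² + 8k - 24 = (-2k² + 8k)(k + 1) + (-24)
  k + 1 = (-(1/24)k - 1/24)(-24) + (0)
The last nonzero remainder is the constant -24, so the polynomials are coprime and gcd = 1.

1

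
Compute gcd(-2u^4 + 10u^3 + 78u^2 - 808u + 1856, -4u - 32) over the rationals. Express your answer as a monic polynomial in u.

Apply the Euclidean algorithm:
  -2u^4 + 10u^3 + 78u^2 - 808u + 1856 = ((1/2)u^3 - (13/2)u^2 + (65/2)u - 58)(-4u - 32) + (0)
Last nonzero remainder: -4u - 32. Dividing through by -4 gives the monic gcd u + 8.

u + 8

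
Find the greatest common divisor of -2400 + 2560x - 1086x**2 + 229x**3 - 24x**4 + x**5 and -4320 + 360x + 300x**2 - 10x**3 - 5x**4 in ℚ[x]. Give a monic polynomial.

24 - 10x + x**2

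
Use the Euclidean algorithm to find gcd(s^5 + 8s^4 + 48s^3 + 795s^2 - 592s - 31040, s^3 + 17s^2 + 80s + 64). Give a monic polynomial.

s^2 + 16s + 64

Euclidean algorithm in ℚ[s]:
  s^5 + 8s^4 + 48s^3 + 795s^2 - 592s - 31040 = (s^2 - 9s + 121)(s^3 + 17s^2 + 80s + 64) + (-606s^2 - 9696s - 38784)
  s^3 + 17s^2 + 80s + 64 = (-(1/606)s - 1/606)(-606s^2 - 9696s - 38784) + (0)
Last nonzero remainder: -606s^2 - 9696s - 38784. Dividing through by -606 gives the monic gcd s^2 + 16s + 64.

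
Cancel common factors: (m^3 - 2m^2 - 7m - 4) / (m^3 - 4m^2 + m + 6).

Apply the Euclidean algorithm:
  m^3 - 2m^2 - 7m - 4 = (m^3 - 4m^2 + m + 6) + (2m^2 - 8m - 10)
  m^3 - 4m^2 + m + 6 = ((1/2)m)(2m^2 - 8m - 10) + (6m + 6)
  2m^2 - 8m - 10 = ((1/3)m - 5/3)(6m + 6) + (0)
Last nonzero remainder: 6m + 6. Dividing through by 6 gives the monic gcd m + 1.
Cancel m + 1 from numerator and denominator to get the reduced form.

(m^2 - 3m - 4)/(m^2 - 5m + 6)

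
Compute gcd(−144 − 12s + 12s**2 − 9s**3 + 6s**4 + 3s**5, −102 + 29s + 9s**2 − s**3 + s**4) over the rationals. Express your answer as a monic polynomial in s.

Apply the Euclidean algorithm:
  3s**5 + 6s**4 − 9s**3 + 12s**2 − 12s − 144 = (3s + 9)(s**4 − s**3 + 9s**2 + 29s − 102) + (−27s**3 − 156s**2 + 33s + 774)
  s**4 − s**3 + 9s**2 + 29s − 102 = (−(1/27)s + 61/243)(−27s**3 − 156s**2 + 33s + 774) + ((4000/81)s**2 + (4000/81)s − 8000/27)
  −27s**3 − 156s**2 + 33s + 774 = (−(2187/4000)s − 10449/4000)((4000/81)s**2 + (4000/81)s − 8000/27) + (0)
Last nonzero remainder: (4000/81)s**2 + (4000/81)s − 8000/27. Dividing through by 4000/81 gives the monic gcd s**2 + s − 6.

−6 + s + s**2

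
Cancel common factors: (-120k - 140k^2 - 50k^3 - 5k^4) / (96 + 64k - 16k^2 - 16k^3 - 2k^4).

(5k)/(-4 + 2k)

Euclidean algorithm in ℚ[k]:
  -5k^4 - 50k^3 - 140k^2 - 120k = (5/2)(-2k^4 - 16k^3 - 16k^2 + 64k + 96) + (-10k^3 - 100k^2 - 280k - 240)
  -2k^4 - 16k^3 - 16k^2 + 64k + 96 = ((1/5)k - 2/5)(-10k^3 - 100k^2 - 280k - 240) + (0)
Last nonzero remainder: -10k^3 - 100k^2 - 280k - 240. Dividing through by -10 gives the monic gcd k^3 + 10k^2 + 28k + 24.
Cancel k^3 + 10k^2 + 28k + 24 from numerator and denominator to get the reduced form.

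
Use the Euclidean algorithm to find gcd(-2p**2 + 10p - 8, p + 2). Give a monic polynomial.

Repeated division with remainder:
  -2p**2 + 10p - 8 = (-2p + 14)(p + 2) + (-36)
  p + 2 = (-(1/36)p - 1/18)(-36) + (0)
The last nonzero remainder is the constant -36, so the polynomials are coprime and gcd = 1.

1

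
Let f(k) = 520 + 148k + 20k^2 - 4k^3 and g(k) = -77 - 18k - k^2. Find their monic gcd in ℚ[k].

1

Euclidean algorithm in ℚ[k]:
  -4k^3 + 20k^2 + 148k + 520 = (4k - 92)(-k^2 - 18k - 77) + (-1200k - 6564)
  -k^2 - 18k - 77 = ((1/1200)k + 1253/120000)(-1200k - 6564) + (-84609/10000)
  -1200k - 6564 = ((4000000/28203)k + 21880000/28203)(-84609/10000) + (0)
The last nonzero remainder is the constant -84609/10000, so the polynomials are coprime and gcd = 1.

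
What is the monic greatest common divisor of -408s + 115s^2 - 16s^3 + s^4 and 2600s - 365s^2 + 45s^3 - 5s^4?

Euclidean algorithm in ℚ[s]:
  s^4 - 16s^3 + 115s^2 - 408s = (-1/5)(-5s^4 + 45s^3 - 365s^2 + 2600s) + (-7s^3 + 42s^2 + 112s)
  -5s^4 + 45s^3 - 365s^2 + 2600s = ((5/7)s - 15/7)(-7s^3 + 42s^2 + 112s) + (-355s^2 + 2840s)
  -7s^3 + 42s^2 + 112s = ((7/355)s + 14/355)(-355s^2 + 2840s) + (0)
Last nonzero remainder: -355s^2 + 2840s. Dividing through by -355 gives the monic gcd s^2 - 8s.

-8s + s^2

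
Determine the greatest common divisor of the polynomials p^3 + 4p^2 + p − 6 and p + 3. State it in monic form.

Apply the Euclidean algorithm:
  p^3 + 4p^2 + p − 6 = (p^2 + p − 2)(p + 3) + (0)
The last nonzero remainder p + 3 is already monic.

p + 3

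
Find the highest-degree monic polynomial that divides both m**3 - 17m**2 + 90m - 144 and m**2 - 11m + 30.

m - 6

Euclidean algorithm in ℚ[m]:
  m**3 - 17m**2 + 90m - 144 = (m - 6)(m**2 - 11m + 30) + (-6m + 36)
  m**2 - 11m + 30 = (-(1/6)m + 5/6)(-6m + 36) + (0)
Last nonzero remainder: -6m + 36. Dividing through by -6 gives the monic gcd m - 6.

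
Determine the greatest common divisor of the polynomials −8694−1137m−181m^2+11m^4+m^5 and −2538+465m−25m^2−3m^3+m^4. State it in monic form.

Repeated division with remainder:
  m^5+11m^4−181m^2−1137m−8694 = (m+14)(m^4−3m^3−25m^2+465m−2538) + (67m^3−296m^2−5109m+26838)
  m^4−3m^3−25m^2+465m−2538 = ((1/67)m+95/4489)(67m^3−296m^2−5109m+26838) + ((258198/4489)m^2+(774594/4489)m−13942692/4489)
  67m^3−296m^2−5109m+26838 = ((300763/258198)m−2231033/258198)((258198/4489)m^2+(774594/4489)m−13942692/4489) + (0)
Last nonzero remainder: (258198/4489)m^2+(774594/4489)m−13942692/4489. Dividing through by 258198/4489 gives the monic gcd m^2+3m−54.

−54+3m+m^2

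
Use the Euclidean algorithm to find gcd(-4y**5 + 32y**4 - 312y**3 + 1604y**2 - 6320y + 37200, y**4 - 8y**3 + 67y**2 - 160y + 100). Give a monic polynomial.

y**2 - 5y + 50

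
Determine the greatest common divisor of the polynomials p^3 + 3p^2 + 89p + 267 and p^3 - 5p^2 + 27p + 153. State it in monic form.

p + 3

Repeated division with remainder:
  p^3 + 3p^2 + 89p + 267 = (p^3 - 5p^2 + 27p + 153) + (8p^2 + 62p + 114)
  p^3 - 5p^2 + 27p + 153 = ((1/8)p - 51/32)(8p^2 + 62p + 114) + ((1785/16)p + 5355/16)
  8p^2 + 62p + 114 = ((128/1785)p + 608/1785)((1785/16)p + 5355/16) + (0)
Last nonzero remainder: (1785/16)p + 5355/16. Dividing through by 1785/16 gives the monic gcd p + 3.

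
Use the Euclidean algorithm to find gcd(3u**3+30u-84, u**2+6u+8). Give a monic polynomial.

Euclidean algorithm in ℚ[u]:
  3u**3+30u-84 = (3u-18)(u**2+6u+8) + (114u+60)
  u**2+6u+8 = ((1/114)u+52/1083)(114u+60) + (1848/361)
  114u+60 = ((6859/308)u+1805/154)(1848/361) + (0)
The last nonzero remainder is the constant 1848/361, so the polynomials are coprime and gcd = 1.

1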